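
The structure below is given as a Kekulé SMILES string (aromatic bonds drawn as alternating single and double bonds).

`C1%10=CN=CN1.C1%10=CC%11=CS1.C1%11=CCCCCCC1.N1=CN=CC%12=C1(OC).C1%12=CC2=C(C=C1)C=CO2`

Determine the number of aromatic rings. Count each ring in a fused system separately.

The SMILES encodes a five-membered ring with nitrogens at positions 1 and 3 (one bearing H, one in a C=N bond) and two double bonds; a five-membered ring of four carbons and one sulfur, with two C=C double bonds; an eight-membered carbon ring with one C=C double bond; a six-membered ring with nitrogens at positions 1 and 3 and three alternating double bonds; a six-membered carbon ring with three alternating C=C double bonds, fused to a five-membered ring containing one oxygen and two C=C double bonds.
The 5-membered ring with two nitrogens (one N–H, one =N–) has a continuous p-orbital overlap around the ring; 2 ring double bonds (4 π electrons) plus a heteroatom lone pair (2) give 6 π electrons. 6 = 4(1)+2, so it is aromatic (imidazole).
The 5-membered ring with one sulfur has a continuous p-orbital overlap around the ring; 2 ring double bonds (4 π electrons) plus a heteroatom lone pair (2) give 6 π electrons. 6 = 4(1)+2, so it is aromatic (thiophene).
The 8-membered ring has six sp³ carbons, so it is not fully conjugated — not aromatic (cyclooctene).
The 6-membered ring with two nitrogens (1,3) has a continuous p-orbital overlap around the ring; 3 ring double bonds give 6 π electrons. 6 = 4(1)+2, so it is aromatic (pyrimidine).
The fused 6/5-membered bicyclic (with one oxygen) is a single π system with 9 sp² atoms and 10 π electrons from ring double bonds plus a heteroatom lone pair. 10 = 4(2)+2, so the system is aromatic and both rings count as aromatic (benzofuran).
5 of the 6 rings are aromatic. Total: 5.

5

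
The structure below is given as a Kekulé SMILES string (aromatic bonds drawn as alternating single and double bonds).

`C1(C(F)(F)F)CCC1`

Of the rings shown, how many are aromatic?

0

The SMILES encodes a four-membered saturated carbon ring.
The 4-membered ring has only sp³ atoms, so it is not fully conjugated — not aromatic (cyclobutane).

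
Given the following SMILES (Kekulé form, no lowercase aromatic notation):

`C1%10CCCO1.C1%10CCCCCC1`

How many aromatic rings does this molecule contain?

0

The SMILES encodes a five-membered saturated ring of four carbons and one oxygen; a seven-membered saturated carbon ring.
The 5-membered ring with one oxygen has only sp³ atoms, so it is not fully conjugated — not aromatic (tetrahydrofuran).
The 7-membered ring has only sp³ atoms, so it is not fully conjugated — not aromatic (cycloheptane).
None of the rings are aromatic. Total: 0.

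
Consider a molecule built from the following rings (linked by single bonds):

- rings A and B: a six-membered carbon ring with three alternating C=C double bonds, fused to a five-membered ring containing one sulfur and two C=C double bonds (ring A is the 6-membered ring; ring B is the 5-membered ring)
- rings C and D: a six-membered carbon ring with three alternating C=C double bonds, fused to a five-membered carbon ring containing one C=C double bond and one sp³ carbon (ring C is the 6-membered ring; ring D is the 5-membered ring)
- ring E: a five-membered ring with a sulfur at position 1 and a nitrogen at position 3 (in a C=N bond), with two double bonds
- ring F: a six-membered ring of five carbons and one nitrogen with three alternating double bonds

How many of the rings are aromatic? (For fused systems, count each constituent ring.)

Rings A and B form a fused bicyclic system (with one sulfur) with 9 sp² atoms and 10 π electrons from ring double bonds plus a heteroatom lone pair. 10 = 4(2)+2, so the system is aromatic and both rings count as aromatic (benzothiophene).
Ring C is fully conjugated (every ring atom contributes a p orbital); 3 ring double bonds give 6 π electrons. Since 6 = 4n+2 (n=1), ring C is aromatic (benzene ring).
Ring D has one sp³ carbon, so it is not fully conjugated — not aromatic (cyclopentene ring).
Ring E has a continuous p-orbital overlap around the ring; 2 ring double bonds (4 π electrons) plus a heteroatom lone pair (2) give 6 π electrons. 6 = 4(1)+2, so ring E is aromatic (thiazole).
Ring F is fully conjugated (every ring atom contributes a p orbital); 3 ring double bonds give 6 π electrons. 6 = 4(1)+2, so ring F is aromatic (pyridine).
Aromatic: A, B, C, E, F. Total: 5.

5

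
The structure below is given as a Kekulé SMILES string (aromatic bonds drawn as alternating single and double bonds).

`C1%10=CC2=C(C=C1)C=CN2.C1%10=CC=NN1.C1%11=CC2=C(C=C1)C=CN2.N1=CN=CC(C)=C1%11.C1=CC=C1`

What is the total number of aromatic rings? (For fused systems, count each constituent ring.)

6

The SMILES encodes a six-membered carbon ring with three alternating C=C double bonds, fused to a five-membered ring containing one N–H nitrogen and two C=C double bonds; a five-membered ring with two adjacent nitrogens (one bearing H, one in a double bond) and two double bonds; a six-membered carbon ring with three alternating C=C double bonds, fused to a five-membered ring containing one N–H nitrogen and two C=C double bonds; a six-membered ring with nitrogens at positions 1 and 3 and three alternating double bonds; a four-membered carbon ring with two alternating C=C double bonds.
The fused 6/5-membered bicyclic (with one N–H) is a single π system with 9 sp² atoms and 10 π electrons from ring double bonds plus a heteroatom lone pair. 10 = 4(2)+2, so the system is aromatic and both rings count as aromatic (indole).
The 5-membered ring with two adjacent nitrogens (one N–H, one =N–) has a continuous p-orbital overlap around the ring; 2 ring double bonds (4 π electrons) plus a heteroatom lone pair (2) give 6 π electrons. Since 6 = 4n+2 (n=1), it is aromatic (pyrazole).
The fused 6/5-membered bicyclic (with one N–H) is a single π system with 9 sp² atoms and 10 π electrons from ring double bonds plus a heteroatom lone pair. 10 = 4(2)+2, so the system is aromatic and both rings count as aromatic (indole).
The 6-membered ring with two nitrogens (1,3) has a continuous p-orbital overlap around the ring; 3 ring double bonds give 6 π electrons. 6 = 4(1)+2, so it is aromatic (pyrimidine).
The 4-membered ring has only sp² ring atoms; a planar conformation would have a fully conjugated π system of 4 electrons. But 4 = 4(1), which is 4n not 4n+2, so it is not aromatic (cyclobutadiene) — cyclobutadiene is antiaromatic and distorts to a rectangle.
6 of the 7 rings are aromatic. Total: 6.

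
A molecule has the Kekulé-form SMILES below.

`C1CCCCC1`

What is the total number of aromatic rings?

0

The SMILES encodes a six-membered saturated carbon ring.
The 6-membered ring has only sp³ atoms, so it is not fully conjugated — not aromatic (cyclohexane).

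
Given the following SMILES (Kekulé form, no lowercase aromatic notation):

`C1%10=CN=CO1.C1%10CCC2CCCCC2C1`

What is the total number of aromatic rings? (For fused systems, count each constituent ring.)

The SMILES encodes a five-membered ring with an oxygen at position 1 and a nitrogen at position 3 (in a C=N bond), with two double bonds; two fused six-membered saturated carbon rings.
The 5-membered ring with one oxygen and one =N– has a continuous p-orbital overlap around the ring; 2 ring double bonds (4 π electrons) plus a heteroatom lone pair (2) give 6 π electrons. That satisfies 4n+2 with n=1, so it is aromatic (oxazole).
The 6-membered ring has only sp³ atoms, so it is not fully conjugated — not aromatic (cyclohexane ring).
The second 6-membered ring has only sp³ atoms, so it is not fully conjugated — not aromatic (cyclohexane ring).
1 of the 3 rings is aromatic. Total: 1.

1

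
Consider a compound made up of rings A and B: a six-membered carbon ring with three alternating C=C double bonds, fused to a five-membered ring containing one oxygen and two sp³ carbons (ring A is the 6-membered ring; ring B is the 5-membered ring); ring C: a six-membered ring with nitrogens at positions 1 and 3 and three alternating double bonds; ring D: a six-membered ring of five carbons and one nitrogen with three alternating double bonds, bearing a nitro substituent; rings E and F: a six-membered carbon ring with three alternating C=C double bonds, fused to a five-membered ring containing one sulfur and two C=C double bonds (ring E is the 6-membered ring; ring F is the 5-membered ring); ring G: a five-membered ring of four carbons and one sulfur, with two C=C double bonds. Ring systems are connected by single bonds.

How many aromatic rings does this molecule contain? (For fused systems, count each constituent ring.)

Ring A is fully conjugated (every ring atom contributes a p orbital); 3 ring double bonds give 6 π electrons. Since 6 = 4n+2 (n=1), ring A is aromatic (benzene ring).
Ring B has two sp³ carbons, so it is not fully conjugated — not aromatic (oxolane ring).
Ring C is planar and fully conjugated; 3 ring double bonds give 6 π electrons. Since 6 = 4n+2 (n=1), ring C is aromatic (pyrimidine).
Ring D is planar and fully conjugated; 3 ring double bonds give 6 π electrons. Since 6 = 4n+2 (n=1), ring D is aromatic (pyridine).
Rings E and F form a fused bicyclic system (with one sulfur) with 9 sp² atoms and 10 π electrons from ring double bonds plus a heteroatom lone pair. 10 = 4(2)+2, so the system is aromatic and both rings count as aromatic (benzothiophene).
Ring G is planar and fully conjugated; 2 ring double bonds (4 π electrons) plus a heteroatom lone pair (2) give 6 π electrons. Since 6 = 4n+2 (n=1), ring G is aromatic (thiophene).
Aromatic: A, C, D, E, F, G. Total: 6.

6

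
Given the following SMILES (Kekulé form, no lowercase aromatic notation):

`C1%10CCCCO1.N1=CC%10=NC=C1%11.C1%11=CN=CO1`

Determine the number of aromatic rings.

The SMILES encodes a six-membered saturated ring of five carbons and one oxygen; a six-membered ring with nitrogens at positions 1 and 4 and three alternating double bonds; a five-membered ring with an oxygen at position 1 and a nitrogen at position 3 (in a C=N bond), with two double bonds.
The 6-membered ring with one oxygen has only sp³ atoms, so it is not fully conjugated — not aromatic (tetrahydropyran).
The 6-membered ring with two nitrogens (1,4) is planar and fully conjugated; 3 ring double bonds give 6 π electrons. 6 = 4(1)+2, so it is aromatic (pyrazine).
The 5-membered ring with one oxygen and one =N– is fully conjugated (every ring atom contributes a p orbital); 2 ring double bonds (4 π electrons) plus a heteroatom lone pair (2) give 6 π electrons. That satisfies 4n+2 with n=1, so it is aromatic (oxazole).
2 of the 3 rings are aromatic. Total: 2.

2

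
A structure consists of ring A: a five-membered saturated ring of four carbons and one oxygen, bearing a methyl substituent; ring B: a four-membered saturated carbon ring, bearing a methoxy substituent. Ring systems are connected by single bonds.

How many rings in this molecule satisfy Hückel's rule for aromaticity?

0

Ring A has only sp³ atoms, so it is not fully conjugated — not aromatic (tetrahydrofuran).
Ring B has only sp³ atoms, so it is not fully conjugated — not aromatic (cyclobutane).
No ring is aromatic. Total: 0.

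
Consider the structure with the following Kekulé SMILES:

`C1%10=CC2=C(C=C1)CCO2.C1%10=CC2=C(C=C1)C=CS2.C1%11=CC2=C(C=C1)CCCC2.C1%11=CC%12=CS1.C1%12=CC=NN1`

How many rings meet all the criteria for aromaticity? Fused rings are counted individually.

6

The SMILES encodes a six-membered carbon ring with three alternating C=C double bonds, fused to a five-membered ring containing one oxygen and two sp³ carbons; a six-membered carbon ring with three alternating C=C double bonds, fused to a five-membered ring containing one sulfur and two C=C double bonds; a six-membered carbon ring with three alternating C=C double bonds, fused to a saturated six-membered carbon ring; a five-membered ring of four carbons and one sulfur, with two C=C double bonds; a five-membered ring with two adjacent nitrogens (one bearing H, one in a double bond) and two double bonds.
The 6-membered ring is planar and fully conjugated; 3 ring double bonds give 6 π electrons. Since 6 = 4n+2 (n=1), it is aromatic (benzene ring).
The 5-membered ring with one oxygen has two sp³ carbons, so it is not fully conjugated — not aromatic (oxolane ring).
The fused 6/5-membered bicyclic (with one sulfur) is a single π system with 9 sp² atoms and 10 π electrons from ring double bonds plus a heteroatom lone pair. 10 = 4(2)+2, so the system is aromatic and both rings count as aromatic (benzothiophene).
The second 6-membered ring is planar and fully conjugated; 3 ring double bonds give 6 π electrons. That satisfies 4n+2 with n=1, so it is aromatic (benzene ring).
The third 6-membered ring has four sp³ carbons, so it is not fully conjugated — not aromatic (cyclohexane ring).
The 5-membered ring with one sulfur has a continuous p-orbital overlap around the ring; 2 ring double bonds (4 π electrons) plus a heteroatom lone pair (2) give 6 π electrons. 6 = 4(1)+2, so it is aromatic (thiophene).
The 5-membered ring with two adjacent nitrogens (one N–H, one =N–) is fully conjugated (every ring atom contributes a p orbital); 2 ring double bonds (4 π electrons) plus a heteroatom lone pair (2) give 6 π electrons. Since 6 = 4n+2 (n=1), it is aromatic (pyrazole).
6 of the 8 rings are aromatic. Total: 6.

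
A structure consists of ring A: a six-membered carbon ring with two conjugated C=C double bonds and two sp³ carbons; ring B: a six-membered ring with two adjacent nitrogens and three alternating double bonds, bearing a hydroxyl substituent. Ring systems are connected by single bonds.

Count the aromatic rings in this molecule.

Ring A has two sp³ carbons, so it is not fully conjugated — not aromatic (1,3-cyclohexadiene).
Ring B is fully conjugated (every ring atom contributes a p orbital); 3 ring double bonds give 6 π electrons. 6 = 4(1)+2, so ring B is aromatic (pyridazine).
Aromatic: B. Total: 1.

1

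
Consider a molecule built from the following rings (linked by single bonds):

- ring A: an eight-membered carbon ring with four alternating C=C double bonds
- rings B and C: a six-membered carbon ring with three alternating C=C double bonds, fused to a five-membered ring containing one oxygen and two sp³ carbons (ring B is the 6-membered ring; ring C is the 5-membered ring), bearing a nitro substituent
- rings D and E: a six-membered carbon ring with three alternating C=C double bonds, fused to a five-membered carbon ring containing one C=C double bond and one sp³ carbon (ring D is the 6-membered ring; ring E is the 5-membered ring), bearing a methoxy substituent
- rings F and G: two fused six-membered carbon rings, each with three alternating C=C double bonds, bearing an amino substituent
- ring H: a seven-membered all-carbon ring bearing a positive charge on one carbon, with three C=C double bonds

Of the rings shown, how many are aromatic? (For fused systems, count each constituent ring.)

Ring A has only sp² ring atoms; a planar conformation would have a fully conjugated π system of 8 electrons. But 8 = 4(2), which is 4n not 4n+2, so ring A is not aromatic (cyclooctatetraene) — cyclooctatetraene distorts into a non-planar tub to avoid antiaromaticity.
Ring B is fully conjugated (every ring atom contributes a p orbital); 3 ring double bonds give 6 π electrons. 6 = 4(1)+2, so ring B is aromatic (benzene ring).
Ring C has two sp³ carbons, so it is not fully conjugated — not aromatic (oxolane ring).
Ring D has a continuous p-orbital overlap around the ring; 3 ring double bonds give 6 π electrons. That satisfies 4n+2 with n=1, so ring D is aromatic (benzene ring).
Ring E has one sp³ carbon, so it is not fully conjugated — not aromatic (cyclopentene ring).
Rings F and G form a fused bicyclic system with 10 sp² atoms and 10 π electrons from ring double bonds. 10 = 4(2)+2, so the system is aromatic and both rings count as aromatic (naphthalene).
Ring H is planar and fully conjugated; 3 ring double bonds (6 π electrons) plus the carbocation's empty p orbital (0, but keeps the ring conjugated) give 6 π electrons. Since 6 = 4n+2 (n=1), ring H is aromatic (tropylium cation).
Aromatic: B, D, F, G, H. Total: 5.

5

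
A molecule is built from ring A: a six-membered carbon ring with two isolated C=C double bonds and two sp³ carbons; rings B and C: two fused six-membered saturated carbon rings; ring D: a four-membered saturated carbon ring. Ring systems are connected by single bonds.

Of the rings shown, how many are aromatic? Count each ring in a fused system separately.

Ring A has two sp³ carbons, so it is not fully conjugated — not aromatic (1,4-cyclohexadiene).
Ring B has only sp³ atoms, so it is not fully conjugated — not aromatic (cyclohexane ring).
Ring C has only sp³ atoms, so it is not fully conjugated — not aromatic (cyclohexane ring).
Ring D has only sp³ atoms, so it is not fully conjugated — not aromatic (cyclobutane).
No ring is aromatic. Total: 0.

0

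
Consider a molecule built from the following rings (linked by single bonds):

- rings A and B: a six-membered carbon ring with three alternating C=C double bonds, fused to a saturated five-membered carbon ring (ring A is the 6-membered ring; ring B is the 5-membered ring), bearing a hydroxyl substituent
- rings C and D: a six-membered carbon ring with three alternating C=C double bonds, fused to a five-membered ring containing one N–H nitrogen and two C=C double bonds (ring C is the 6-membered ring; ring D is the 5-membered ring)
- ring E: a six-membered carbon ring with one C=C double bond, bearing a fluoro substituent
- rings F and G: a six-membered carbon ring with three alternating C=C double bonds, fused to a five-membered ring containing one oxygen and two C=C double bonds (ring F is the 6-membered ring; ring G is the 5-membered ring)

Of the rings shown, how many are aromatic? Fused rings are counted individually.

5

Ring A is planar and fully conjugated; 3 ring double bonds give 6 π electrons. That satisfies 4n+2 with n=1, so ring A is aromatic (benzene ring).
Ring B has three sp³ carbons, so it is not fully conjugated — not aromatic (cyclopentane ring).
Rings C and D form a fused bicyclic system (with one N–H) with 9 sp² atoms and 10 π electrons from ring double bonds plus a heteroatom lone pair. 10 = 4(2)+2, so the system is aromatic and both rings count as aromatic (indole).
Ring E has four sp³ carbons, so it is not fully conjugated — not aromatic (cyclohexene).
Rings F and G form a fused bicyclic system (with one oxygen) with 9 sp² atoms and 10 π electrons from ring double bonds plus a heteroatom lone pair. 10 = 4(2)+2, so the system is aromatic and both rings count as aromatic (benzofuran).
Aromatic: A, C, D, F, G. Total: 5.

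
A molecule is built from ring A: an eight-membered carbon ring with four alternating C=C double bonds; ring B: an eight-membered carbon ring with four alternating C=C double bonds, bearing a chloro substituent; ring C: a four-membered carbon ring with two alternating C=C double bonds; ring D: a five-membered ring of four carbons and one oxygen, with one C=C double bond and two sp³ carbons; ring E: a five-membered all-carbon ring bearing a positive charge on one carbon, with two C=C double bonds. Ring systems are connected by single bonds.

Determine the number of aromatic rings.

0

Ring A has only sp² ring atoms; a planar conformation would have a fully conjugated π system of 8 electrons. But 8 = 4(2), which is 4n not 4n+2, so ring A is not aromatic (cyclooctatetraene) — cyclooctatetraene distorts into a non-planar tub to avoid antiaromaticity.
Ring B has only sp² ring atoms; a planar conformation would have a fully conjugated π system of 8 electrons. But 8 = 4(2), which is 4n not 4n+2, so ring B is not aromatic (cyclooctatetraene) — cyclooctatetraene distorts into a non-planar tub to avoid antiaromaticity.
Ring C has only sp² ring atoms; a planar conformation would have a fully conjugated π system of 4 electrons. But 4 = 4(1), which is 4n not 4n+2, so ring C is not aromatic (cyclobutadiene) — cyclobutadiene is antiaromatic and distorts to a rectangle.
Ring D has two sp³ carbons, so it is not fully conjugated — not aromatic (2,3-dihydrofuran).
Ring E has only sp² ring atoms; a planar conformation would have a fully conjugated π system of 4 electrons. But 4 = 4(1), which is 4n not 4n+2, so ring E is not aromatic (cyclopentadienyl cation).
No ring is aromatic. Total: 0.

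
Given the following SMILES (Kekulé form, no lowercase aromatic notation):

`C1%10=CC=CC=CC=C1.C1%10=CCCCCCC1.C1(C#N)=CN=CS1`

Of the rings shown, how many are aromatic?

The SMILES encodes an eight-membered carbon ring with four alternating C=C double bonds; an eight-membered carbon ring with one C=C double bond; a five-membered ring with a sulfur at position 1 and a nitrogen at position 3 (in a C=N bond), with two double bonds.
The 8-membered ring has only sp² ring atoms; a planar conformation would have a fully conjugated π system of 8 electrons. But 8 = 4(2), which is 4n not 4n+2, so it is not aromatic (cyclooctatetraene) — cyclooctatetraene distorts into a non-planar tub to avoid antiaromaticity.
The second 8-membered ring has six sp³ carbons, so it is not fully conjugated — not aromatic (cyclooctene).
The 5-membered ring with one sulfur and one =N– is planar and fully conjugated; 2 ring double bonds (4 π electrons) plus a heteroatom lone pair (2) give 6 π electrons. That satisfies 4n+2 with n=1, so it is aromatic (thiazole).
1 of the 3 rings is aromatic. Total: 1.

1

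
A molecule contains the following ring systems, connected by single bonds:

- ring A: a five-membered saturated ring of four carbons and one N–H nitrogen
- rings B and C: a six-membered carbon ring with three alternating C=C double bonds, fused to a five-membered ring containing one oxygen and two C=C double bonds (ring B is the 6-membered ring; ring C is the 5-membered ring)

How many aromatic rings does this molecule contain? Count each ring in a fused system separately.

2

Ring A has only sp³ atoms, so it is not fully conjugated — not aromatic (pyrrolidine).
Rings B and C form a fused bicyclic system (with one oxygen) with 9 sp² atoms and 10 π electrons from ring double bonds plus a heteroatom lone pair. 10 = 4(2)+2, so the system is aromatic and both rings count as aromatic (benzofuran).
Aromatic: B, C. Total: 2.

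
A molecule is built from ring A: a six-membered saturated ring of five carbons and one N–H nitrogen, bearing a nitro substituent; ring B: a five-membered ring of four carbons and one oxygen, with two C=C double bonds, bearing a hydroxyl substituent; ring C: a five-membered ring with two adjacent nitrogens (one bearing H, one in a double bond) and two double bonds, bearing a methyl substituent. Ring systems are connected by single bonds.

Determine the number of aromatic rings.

Ring A has only sp³ atoms, so it is not fully conjugated — not aromatic (piperidine).
Ring B is fully conjugated (every ring atom contributes a p orbital); 2 ring double bonds (4 π electrons) plus a heteroatom lone pair (2) give 6 π electrons. Since 6 = 4n+2 (n=1), ring B is aromatic (furan).
Ring C is fully conjugated (every ring atom contributes a p orbital); 2 ring double bonds (4 π electrons) plus a heteroatom lone pair (2) give 6 π electrons. 6 = 4(1)+2, so ring C is aromatic (pyrazole).
Aromatic: B, C. Total: 2.

2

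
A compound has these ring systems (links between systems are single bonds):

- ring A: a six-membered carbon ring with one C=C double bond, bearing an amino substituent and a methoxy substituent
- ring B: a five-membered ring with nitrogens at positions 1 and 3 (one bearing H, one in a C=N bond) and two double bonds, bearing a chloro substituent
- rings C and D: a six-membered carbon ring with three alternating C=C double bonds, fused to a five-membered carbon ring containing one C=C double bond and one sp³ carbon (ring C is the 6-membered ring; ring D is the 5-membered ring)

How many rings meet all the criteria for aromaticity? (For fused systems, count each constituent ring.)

2

Ring A has four sp³ carbons, so it is not fully conjugated — not aromatic (cyclohexene).
Ring B is fully conjugated (every ring atom contributes a p orbital); 2 ring double bonds (4 π electrons) plus a heteroatom lone pair (2) give 6 π electrons. 6 = 4(1)+2, so ring B is aromatic (imidazole).
Ring C is planar and fully conjugated; 3 ring double bonds give 6 π electrons. That satisfies 4n+2 with n=1, so ring C is aromatic (benzene ring).
Ring D has one sp³ carbon, so it is not fully conjugated — not aromatic (cyclopentene ring).
Aromatic: B, C. Total: 2.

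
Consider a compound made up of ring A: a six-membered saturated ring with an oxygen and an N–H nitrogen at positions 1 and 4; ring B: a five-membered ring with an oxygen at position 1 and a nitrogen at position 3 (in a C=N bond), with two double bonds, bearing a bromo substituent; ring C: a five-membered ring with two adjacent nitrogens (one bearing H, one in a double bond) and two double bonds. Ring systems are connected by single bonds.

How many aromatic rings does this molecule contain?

Ring A has only sp³ atoms, so it is not fully conjugated — not aromatic (morpholine).
Ring B has a continuous p-orbital overlap around the ring; 2 ring double bonds (4 π electrons) plus a heteroatom lone pair (2) give 6 π electrons. Since 6 = 4n+2 (n=1), ring B is aromatic (oxazole).
Ring C is planar and fully conjugated; 2 ring double bonds (4 π electrons) plus a heteroatom lone pair (2) give 6 π electrons. That satisfies 4n+2 with n=1, so ring C is aromatic (pyrazole).
Aromatic: B, C. Total: 2.

2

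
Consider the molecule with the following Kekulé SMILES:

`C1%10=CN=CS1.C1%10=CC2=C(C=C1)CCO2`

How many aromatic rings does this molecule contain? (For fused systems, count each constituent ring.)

2

The SMILES encodes a five-membered ring with a sulfur at position 1 and a nitrogen at position 3 (in a C=N bond), with two double bonds; a six-membered carbon ring with three alternating C=C double bonds, fused to a five-membered ring containing one oxygen and two sp³ carbons.
The 5-membered ring with one sulfur and one =N– is planar and fully conjugated; 2 ring double bonds (4 π electrons) plus a heteroatom lone pair (2) give 6 π electrons. 6 = 4(1)+2, so it is aromatic (thiazole).
The 6-membered ring is fully conjugated (every ring atom contributes a p orbital); 3 ring double bonds give 6 π electrons. Since 6 = 4n+2 (n=1), it is aromatic (benzene ring).
The 5-membered ring with one oxygen has two sp³ carbons, so it is not fully conjugated — not aromatic (oxolane ring).
2 of the 3 rings are aromatic. Total: 2.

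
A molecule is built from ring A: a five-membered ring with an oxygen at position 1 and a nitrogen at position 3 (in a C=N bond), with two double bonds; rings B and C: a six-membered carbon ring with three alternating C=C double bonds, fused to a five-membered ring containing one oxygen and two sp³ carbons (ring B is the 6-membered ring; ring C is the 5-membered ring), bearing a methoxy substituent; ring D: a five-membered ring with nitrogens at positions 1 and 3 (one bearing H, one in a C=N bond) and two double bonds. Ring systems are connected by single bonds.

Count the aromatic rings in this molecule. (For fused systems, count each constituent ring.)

Ring A has a continuous p-orbital overlap around the ring; 2 ring double bonds (4 π electrons) plus a heteroatom lone pair (2) give 6 π electrons. 6 = 4(1)+2, so ring A is aromatic (oxazole).
Ring B has a continuous p-orbital overlap around the ring; 3 ring double bonds give 6 π electrons. 6 = 4(1)+2, so ring B is aromatic (benzene ring).
Ring C has two sp³ carbons, so it is not fully conjugated — not aromatic (oxolane ring).
Ring D is fully conjugated (every ring atom contributes a p orbital); 2 ring double bonds (4 π electrons) plus a heteroatom lone pair (2) give 6 π electrons. That satisfies 4n+2 with n=1, so ring D is aromatic (imidazole).
Aromatic: A, B, D. Total: 3.

3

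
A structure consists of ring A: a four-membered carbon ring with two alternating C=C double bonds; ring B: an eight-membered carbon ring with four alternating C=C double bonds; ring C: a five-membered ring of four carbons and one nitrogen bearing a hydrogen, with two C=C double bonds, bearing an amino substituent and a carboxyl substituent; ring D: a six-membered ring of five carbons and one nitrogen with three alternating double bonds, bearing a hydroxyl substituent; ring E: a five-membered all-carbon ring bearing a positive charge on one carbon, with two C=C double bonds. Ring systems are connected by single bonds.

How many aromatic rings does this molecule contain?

2

Ring A has only sp² ring atoms; a planar conformation would have a fully conjugated π system of 4 electrons. But 4 = 4(1), which is 4n not 4n+2, so ring A is not aromatic (cyclobutadiene) — cyclobutadiene is antiaromatic and distorts to a rectangle.
Ring B has only sp² ring atoms; a planar conformation would have a fully conjugated π system of 8 electrons. But 8 = 4(2), which is 4n not 4n+2, so ring B is not aromatic (cyclooctatetraene) — cyclooctatetraene distorts into a non-planar tub to avoid antiaromaticity.
Ring C has a continuous p-orbital overlap around the ring; 2 ring double bonds (4 π electrons) plus a heteroatom lone pair (2) give 6 π electrons. 6 = 4(1)+2, so ring C is aromatic (pyrrole).
Ring D is fully conjugated (every ring atom contributes a p orbital); 3 ring double bonds give 6 π electrons. Since 6 = 4n+2 (n=1), ring D is aromatic (pyridine).
Ring E has only sp² ring atoms; a planar conformation would have a fully conjugated π system of 4 electrons. But 4 = 4(1), which is 4n not 4n+2, so ring E is not aromatic (cyclopentadienyl cation).
Aromatic: C, D. Total: 2.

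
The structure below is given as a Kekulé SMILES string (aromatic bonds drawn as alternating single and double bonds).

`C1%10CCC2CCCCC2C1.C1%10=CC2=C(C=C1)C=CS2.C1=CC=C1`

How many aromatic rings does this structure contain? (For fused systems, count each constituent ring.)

The SMILES encodes two fused six-membered saturated carbon rings; a six-membered carbon ring with three alternating C=C double bonds, fused to a five-membered ring containing one sulfur and two C=C double bonds; a four-membered carbon ring with two alternating C=C double bonds.
The 6-membered ring has only sp³ atoms, so it is not fully conjugated — not aromatic (cyclohexane ring).
The second 6-membered ring has only sp³ atoms, so it is not fully conjugated — not aromatic (cyclohexane ring).
The fused 6/5-membered bicyclic (with one sulfur) is a single π system with 9 sp² atoms and 10 π electrons from ring double bonds plus a heteroatom lone pair. 10 = 4(2)+2, so the system is aromatic and both rings count as aromatic (benzothiophene).
The 4-membered ring has only sp² ring atoms; a planar conformation would have a fully conjugated π system of 4 electrons. But 4 = 4(1), which is 4n not 4n+2, so it is not aromatic (cyclobutadiene) — cyclobutadiene is antiaromatic and distorts to a rectangle.
2 of the 5 rings are aromatic. Total: 2.

2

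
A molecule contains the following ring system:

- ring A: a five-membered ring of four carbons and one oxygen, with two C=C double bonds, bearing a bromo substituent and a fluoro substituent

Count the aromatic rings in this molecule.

1

Ring A is planar and fully conjugated; 2 ring double bonds (4 π electrons) plus a heteroatom lone pair (2) give 6 π electrons. Since 6 = 4n+2 (n=1), ring A is aromatic (furan).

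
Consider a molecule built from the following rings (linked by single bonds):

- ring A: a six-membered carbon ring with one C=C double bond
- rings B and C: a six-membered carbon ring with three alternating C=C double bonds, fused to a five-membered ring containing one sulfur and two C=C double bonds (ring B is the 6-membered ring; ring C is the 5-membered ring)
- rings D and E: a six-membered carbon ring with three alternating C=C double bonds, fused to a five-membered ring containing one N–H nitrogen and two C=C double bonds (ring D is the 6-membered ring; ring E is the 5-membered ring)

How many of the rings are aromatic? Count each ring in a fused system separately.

4

Ring A has four sp³ carbons, so it is not fully conjugated — not aromatic (cyclohexene).
Rings B and C form a fused bicyclic system (with one sulfur) with 9 sp² atoms and 10 π electrons from ring double bonds plus a heteroatom lone pair. 10 = 4(2)+2, so the system is aromatic and both rings count as aromatic (benzothiophene).
Rings D and E form a fused bicyclic system (with one N–H) with 9 sp² atoms and 10 π electrons from ring double bonds plus a heteroatom lone pair. 10 = 4(2)+2, so the system is aromatic and both rings count as aromatic (indole).
Aromatic: B, C, D, E. Total: 4.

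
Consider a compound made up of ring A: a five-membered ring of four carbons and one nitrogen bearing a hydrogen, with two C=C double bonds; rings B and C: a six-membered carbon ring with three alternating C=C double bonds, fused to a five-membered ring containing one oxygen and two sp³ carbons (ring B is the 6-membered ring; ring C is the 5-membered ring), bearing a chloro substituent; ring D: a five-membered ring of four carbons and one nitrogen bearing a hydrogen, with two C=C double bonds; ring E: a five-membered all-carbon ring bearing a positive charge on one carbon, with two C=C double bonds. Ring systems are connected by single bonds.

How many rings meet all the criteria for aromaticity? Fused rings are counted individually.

3

Ring A has a continuous p-orbital overlap around the ring; 2 ring double bonds (4 π electrons) plus a heteroatom lone pair (2) give 6 π electrons. That satisfies 4n+2 with n=1, so ring A is aromatic (pyrrole).
Ring B has a continuous p-orbital overlap around the ring; 3 ring double bonds give 6 π electrons. Since 6 = 4n+2 (n=1), ring B is aromatic (benzene ring).
Ring C has two sp³ carbons, so it is not fully conjugated — not aromatic (oxolane ring).
Ring D is planar and fully conjugated; 2 ring double bonds (4 π electrons) plus a heteroatom lone pair (2) give 6 π electrons. 6 = 4(1)+2, so ring D is aromatic (pyrrole).
Ring E has only sp² ring atoms; a planar conformation would have a fully conjugated π system of 4 electrons. But 4 = 4(1), which is 4n not 4n+2, so ring E is not aromatic (cyclopentadienyl cation).
Aromatic: A, B, D. Total: 3.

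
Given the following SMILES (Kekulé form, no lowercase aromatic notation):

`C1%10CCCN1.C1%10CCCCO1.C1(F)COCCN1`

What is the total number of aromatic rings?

The SMILES encodes a five-membered saturated ring of four carbons and one N–H nitrogen; a six-membered saturated ring of five carbons and one oxygen; a six-membered saturated ring with an oxygen and an N–H nitrogen at positions 1 and 4.
The 5-membered ring with one N–H has only sp³ atoms, so it is not fully conjugated — not aromatic (pyrrolidine).
The 6-membered ring with one oxygen has only sp³ atoms, so it is not fully conjugated — not aromatic (tetrahydropyran).
The 6-membered ring with one oxygen and one N–H (1,4) has only sp³ atoms, so it is not fully conjugated — not aromatic (morpholine).
None of the rings are aromatic. Total: 0.

0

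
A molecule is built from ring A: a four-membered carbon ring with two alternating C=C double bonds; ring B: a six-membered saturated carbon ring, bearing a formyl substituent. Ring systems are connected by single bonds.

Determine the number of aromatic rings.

Ring A has only sp² ring atoms; a planar conformation would have a fully conjugated π system of 4 electrons. But 4 = 4(1), which is 4n not 4n+2, so ring A is not aromatic (cyclobutadiene) — cyclobutadiene is antiaromatic and distorts to a rectangle.
Ring B has only sp³ atoms, so it is not fully conjugated — not aromatic (cyclohexane).
No ring is aromatic. Total: 0.

0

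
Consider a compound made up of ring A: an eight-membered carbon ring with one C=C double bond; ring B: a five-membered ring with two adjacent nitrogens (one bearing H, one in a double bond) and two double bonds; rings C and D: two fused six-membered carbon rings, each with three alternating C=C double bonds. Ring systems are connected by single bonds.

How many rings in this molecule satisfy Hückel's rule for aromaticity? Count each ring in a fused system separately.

3

Ring A has six sp³ carbons, so it is not fully conjugated — not aromatic (cyclooctene).
Ring B is planar and fully conjugated; 2 ring double bonds (4 π electrons) plus a heteroatom lone pair (2) give 6 π electrons. 6 = 4(1)+2, so ring B is aromatic (pyrazole).
Rings C and D form a fused bicyclic system with 10 sp² atoms and 10 π electrons from ring double bonds. 10 = 4(2)+2, so the system is aromatic and both rings count as aromatic (naphthalene).
Aromatic: B, C, D. Total: 3.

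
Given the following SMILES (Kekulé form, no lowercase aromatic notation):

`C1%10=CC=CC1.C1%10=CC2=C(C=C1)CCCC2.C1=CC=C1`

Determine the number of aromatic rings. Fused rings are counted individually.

1

The SMILES encodes a five-membered carbon ring with two conjugated C=C double bonds and one sp³ carbon; a six-membered carbon ring with three alternating C=C double bonds, fused to a saturated six-membered carbon ring; a four-membered carbon ring with two alternating C=C double bonds.
The 5-membered ring has one sp³ carbon, so it is not fully conjugated — not aromatic (cyclopentadiene).
The 6-membered ring is fully conjugated (every ring atom contributes a p orbital); 3 ring double bonds give 6 π electrons. Since 6 = 4n+2 (n=1), it is aromatic (benzene ring).
The second 6-membered ring has four sp³ carbons, so it is not fully conjugated — not aromatic (cyclohexane ring).
The 4-membered ring has only sp² ring atoms; a planar conformation would have a fully conjugated π system of 4 electrons. But 4 = 4(1), which is 4n not 4n+2, so it is not aromatic (cyclobutadiene) — cyclobutadiene is antiaromatic and distorts to a rectangle.
1 of the 4 rings is aromatic. Total: 1.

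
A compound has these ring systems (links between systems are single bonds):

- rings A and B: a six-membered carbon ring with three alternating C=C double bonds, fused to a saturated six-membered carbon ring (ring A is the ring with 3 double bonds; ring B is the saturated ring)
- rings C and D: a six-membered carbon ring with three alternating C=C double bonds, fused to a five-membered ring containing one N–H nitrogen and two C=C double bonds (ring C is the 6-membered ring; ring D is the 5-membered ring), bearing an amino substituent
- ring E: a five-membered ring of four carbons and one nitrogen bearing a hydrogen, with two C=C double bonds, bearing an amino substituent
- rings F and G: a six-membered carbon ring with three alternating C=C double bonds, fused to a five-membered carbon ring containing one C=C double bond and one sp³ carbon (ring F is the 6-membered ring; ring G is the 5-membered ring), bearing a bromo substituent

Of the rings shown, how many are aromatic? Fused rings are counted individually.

Ring A is fully conjugated (every ring atom contributes a p orbital); 3 ring double bonds give 6 π electrons. 6 = 4(1)+2, so ring A is aromatic (benzene ring).
Ring B has four sp³ carbons, so it is not fully conjugated — not aromatic (cyclohexane ring).
Rings C and D form a fused bicyclic system (with one N–H) with 9 sp² atoms and 10 π electrons from ring double bonds plus a heteroatom lone pair. 10 = 4(2)+2, so the system is aromatic and both rings count as aromatic (indole).
Ring E is planar and fully conjugated; 2 ring double bonds (4 π electrons) plus a heteroatom lone pair (2) give 6 π electrons. Since 6 = 4n+2 (n=1), ring E is aromatic (pyrrole).
Ring F has a continuous p-orbital overlap around the ring; 3 ring double bonds give 6 π electrons. That satisfies 4n+2 with n=1, so ring F is aromatic (benzene ring).
Ring G has one sp³ carbon, so it is not fully conjugated — not aromatic (cyclopentene ring).
Aromatic: A, C, D, E, F. Total: 5.

5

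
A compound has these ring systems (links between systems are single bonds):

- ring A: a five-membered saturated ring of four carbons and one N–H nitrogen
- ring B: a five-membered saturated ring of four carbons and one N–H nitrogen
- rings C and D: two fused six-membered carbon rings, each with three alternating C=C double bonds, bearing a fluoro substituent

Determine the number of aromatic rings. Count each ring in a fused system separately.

Ring A has only sp³ atoms, so it is not fully conjugated — not aromatic (pyrrolidine).
Ring B has only sp³ atoms, so it is not fully conjugated — not aromatic (pyrrolidine).
Rings C and D form a fused bicyclic system with 10 sp² atoms and 10 π electrons from ring double bonds. 10 = 4(2)+2, so the system is aromatic and both rings count as aromatic (naphthalene).
Aromatic: C, D. Total: 2.

2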